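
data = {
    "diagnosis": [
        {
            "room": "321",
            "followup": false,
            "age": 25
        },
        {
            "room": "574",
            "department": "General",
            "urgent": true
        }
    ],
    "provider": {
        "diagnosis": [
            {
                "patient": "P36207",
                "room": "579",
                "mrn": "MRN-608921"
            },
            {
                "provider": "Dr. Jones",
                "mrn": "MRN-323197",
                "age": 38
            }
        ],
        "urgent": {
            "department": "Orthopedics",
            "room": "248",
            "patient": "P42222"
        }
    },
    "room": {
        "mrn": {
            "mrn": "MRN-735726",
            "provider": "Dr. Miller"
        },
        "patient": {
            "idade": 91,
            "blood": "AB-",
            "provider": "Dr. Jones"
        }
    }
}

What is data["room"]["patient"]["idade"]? 91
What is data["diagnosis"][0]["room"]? "321"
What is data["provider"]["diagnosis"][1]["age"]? 38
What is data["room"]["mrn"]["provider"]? "Dr. Miller"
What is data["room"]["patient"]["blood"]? "AB-"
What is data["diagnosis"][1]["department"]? "General"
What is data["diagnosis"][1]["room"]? "574"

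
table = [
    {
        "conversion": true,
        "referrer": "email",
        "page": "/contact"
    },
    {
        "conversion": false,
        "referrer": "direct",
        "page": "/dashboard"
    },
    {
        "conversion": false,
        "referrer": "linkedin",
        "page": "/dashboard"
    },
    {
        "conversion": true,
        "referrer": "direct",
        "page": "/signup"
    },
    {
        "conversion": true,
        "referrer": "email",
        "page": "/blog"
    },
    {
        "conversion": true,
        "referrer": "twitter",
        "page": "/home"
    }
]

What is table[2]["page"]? "/dashboard"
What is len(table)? 6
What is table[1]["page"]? "/dashboard"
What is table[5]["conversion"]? True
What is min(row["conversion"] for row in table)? False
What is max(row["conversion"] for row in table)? True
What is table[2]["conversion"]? False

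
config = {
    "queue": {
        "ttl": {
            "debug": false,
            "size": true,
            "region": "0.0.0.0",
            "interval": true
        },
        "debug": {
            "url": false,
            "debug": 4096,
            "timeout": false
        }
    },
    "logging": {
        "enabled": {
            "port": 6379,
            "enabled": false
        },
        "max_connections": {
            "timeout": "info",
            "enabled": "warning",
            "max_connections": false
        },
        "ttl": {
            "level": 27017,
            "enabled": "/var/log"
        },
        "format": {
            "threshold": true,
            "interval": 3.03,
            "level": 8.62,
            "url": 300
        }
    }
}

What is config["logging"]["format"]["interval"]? 3.03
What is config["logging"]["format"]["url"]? 300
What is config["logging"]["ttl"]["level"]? 27017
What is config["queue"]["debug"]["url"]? False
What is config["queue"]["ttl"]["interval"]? True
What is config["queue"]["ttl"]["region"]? "0.0.0.0"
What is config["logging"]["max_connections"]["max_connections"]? False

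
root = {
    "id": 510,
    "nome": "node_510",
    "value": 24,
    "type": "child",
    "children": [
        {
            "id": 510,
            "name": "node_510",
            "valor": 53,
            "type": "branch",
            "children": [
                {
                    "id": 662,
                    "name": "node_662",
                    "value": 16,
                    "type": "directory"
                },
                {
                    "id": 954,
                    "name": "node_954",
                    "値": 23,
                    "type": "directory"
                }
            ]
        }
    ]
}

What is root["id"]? 510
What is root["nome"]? "node_510"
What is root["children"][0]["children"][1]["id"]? 954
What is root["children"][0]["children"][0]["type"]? "directory"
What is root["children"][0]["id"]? 510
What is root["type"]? "child"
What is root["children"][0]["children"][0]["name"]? "node_662"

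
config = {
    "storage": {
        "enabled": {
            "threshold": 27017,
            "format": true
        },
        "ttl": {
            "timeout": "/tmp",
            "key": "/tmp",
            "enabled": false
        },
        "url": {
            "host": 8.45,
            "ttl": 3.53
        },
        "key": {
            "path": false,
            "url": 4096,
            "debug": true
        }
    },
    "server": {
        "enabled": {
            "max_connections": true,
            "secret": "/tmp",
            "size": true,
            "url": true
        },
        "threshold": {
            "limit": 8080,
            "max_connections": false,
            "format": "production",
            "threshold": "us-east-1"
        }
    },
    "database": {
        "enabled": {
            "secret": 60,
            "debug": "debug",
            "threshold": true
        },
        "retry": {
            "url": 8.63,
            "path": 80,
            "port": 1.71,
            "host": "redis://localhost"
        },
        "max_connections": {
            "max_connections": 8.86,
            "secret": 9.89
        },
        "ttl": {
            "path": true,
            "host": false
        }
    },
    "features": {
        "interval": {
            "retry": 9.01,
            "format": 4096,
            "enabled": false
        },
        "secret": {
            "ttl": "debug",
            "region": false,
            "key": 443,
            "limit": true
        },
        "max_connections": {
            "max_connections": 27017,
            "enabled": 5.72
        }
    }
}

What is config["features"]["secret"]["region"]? False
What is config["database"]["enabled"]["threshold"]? True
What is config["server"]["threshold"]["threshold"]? "us-east-1"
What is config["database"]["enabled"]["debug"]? "debug"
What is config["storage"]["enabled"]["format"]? True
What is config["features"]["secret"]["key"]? 443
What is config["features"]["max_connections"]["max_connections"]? 27017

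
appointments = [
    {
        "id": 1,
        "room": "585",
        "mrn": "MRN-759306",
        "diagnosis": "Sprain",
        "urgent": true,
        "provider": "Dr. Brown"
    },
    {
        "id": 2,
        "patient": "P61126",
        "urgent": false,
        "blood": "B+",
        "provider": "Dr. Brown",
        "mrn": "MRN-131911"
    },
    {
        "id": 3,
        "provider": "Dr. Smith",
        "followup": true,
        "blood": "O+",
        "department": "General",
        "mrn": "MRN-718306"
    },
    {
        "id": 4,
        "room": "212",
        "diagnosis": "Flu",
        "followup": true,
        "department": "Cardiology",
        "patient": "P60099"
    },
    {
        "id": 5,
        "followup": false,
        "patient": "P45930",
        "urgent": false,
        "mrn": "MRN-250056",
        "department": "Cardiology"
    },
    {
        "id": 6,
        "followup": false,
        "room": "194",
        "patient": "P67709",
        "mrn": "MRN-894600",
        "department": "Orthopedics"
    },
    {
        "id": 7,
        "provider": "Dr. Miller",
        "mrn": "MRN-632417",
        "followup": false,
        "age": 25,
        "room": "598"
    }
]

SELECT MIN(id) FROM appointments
1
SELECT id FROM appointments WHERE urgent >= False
[1, 2, 5]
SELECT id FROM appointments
[1, 2, 3, 4, 5, 6, 7]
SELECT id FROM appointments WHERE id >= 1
[1, 2, 3, 4, 5, 6, 7]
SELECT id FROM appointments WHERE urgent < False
[]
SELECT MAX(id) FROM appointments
7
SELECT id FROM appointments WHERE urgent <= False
[2, 5]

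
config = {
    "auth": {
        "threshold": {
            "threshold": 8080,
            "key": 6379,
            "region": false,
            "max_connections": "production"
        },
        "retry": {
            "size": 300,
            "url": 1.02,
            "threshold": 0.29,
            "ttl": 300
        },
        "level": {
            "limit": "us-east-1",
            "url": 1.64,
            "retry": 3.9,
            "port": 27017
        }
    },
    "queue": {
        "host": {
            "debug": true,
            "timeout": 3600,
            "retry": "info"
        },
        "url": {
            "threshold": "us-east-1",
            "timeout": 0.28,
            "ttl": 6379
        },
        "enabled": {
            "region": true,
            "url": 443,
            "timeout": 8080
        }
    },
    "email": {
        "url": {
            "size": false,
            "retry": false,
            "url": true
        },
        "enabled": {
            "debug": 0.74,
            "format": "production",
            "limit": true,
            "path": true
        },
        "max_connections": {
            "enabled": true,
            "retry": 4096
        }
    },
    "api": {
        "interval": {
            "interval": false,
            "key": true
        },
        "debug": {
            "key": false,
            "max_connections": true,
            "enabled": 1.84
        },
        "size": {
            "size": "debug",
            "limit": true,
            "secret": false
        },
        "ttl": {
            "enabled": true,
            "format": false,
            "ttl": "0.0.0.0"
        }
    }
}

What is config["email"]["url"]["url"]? True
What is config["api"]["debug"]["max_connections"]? True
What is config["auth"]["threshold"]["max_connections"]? "production"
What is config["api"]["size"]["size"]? "debug"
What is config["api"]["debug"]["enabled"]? 1.84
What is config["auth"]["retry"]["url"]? 1.02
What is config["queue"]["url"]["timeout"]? 0.28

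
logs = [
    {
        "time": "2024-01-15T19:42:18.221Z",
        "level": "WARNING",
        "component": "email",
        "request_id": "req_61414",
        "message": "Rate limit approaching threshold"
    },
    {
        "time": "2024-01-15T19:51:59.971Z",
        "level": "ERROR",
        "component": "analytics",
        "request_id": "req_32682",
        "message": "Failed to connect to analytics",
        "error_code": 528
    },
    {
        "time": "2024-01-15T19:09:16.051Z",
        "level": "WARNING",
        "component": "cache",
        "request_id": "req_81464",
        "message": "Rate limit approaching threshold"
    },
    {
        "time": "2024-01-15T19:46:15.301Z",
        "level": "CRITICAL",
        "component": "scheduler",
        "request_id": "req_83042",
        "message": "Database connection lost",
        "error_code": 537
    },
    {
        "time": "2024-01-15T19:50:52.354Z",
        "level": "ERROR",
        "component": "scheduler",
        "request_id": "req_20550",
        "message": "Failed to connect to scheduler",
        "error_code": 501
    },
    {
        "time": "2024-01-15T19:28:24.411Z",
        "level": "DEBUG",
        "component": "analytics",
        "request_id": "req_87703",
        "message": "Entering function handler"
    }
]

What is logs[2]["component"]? "cache"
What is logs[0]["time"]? "2024-01-15T19:42:18.221Z"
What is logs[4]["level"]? "ERROR"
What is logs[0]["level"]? "WARNING"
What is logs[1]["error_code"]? 528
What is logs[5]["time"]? "2024-01-15T19:28:24.411Z"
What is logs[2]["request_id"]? "req_81464"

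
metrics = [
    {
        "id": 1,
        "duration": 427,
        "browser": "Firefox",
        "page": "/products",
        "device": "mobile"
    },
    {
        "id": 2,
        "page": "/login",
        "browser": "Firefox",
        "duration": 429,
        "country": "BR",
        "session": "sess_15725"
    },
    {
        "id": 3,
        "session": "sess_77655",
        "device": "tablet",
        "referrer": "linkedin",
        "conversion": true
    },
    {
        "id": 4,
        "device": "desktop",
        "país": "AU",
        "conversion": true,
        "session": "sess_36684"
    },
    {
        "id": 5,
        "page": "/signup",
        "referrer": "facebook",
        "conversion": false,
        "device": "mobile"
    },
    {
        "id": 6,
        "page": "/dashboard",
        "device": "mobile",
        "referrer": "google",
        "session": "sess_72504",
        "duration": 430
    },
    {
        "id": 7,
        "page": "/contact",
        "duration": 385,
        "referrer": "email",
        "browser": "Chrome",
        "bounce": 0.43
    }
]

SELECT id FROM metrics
[1, 2, 3, 4, 5, 6, 7]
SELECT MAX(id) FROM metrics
7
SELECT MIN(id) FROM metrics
1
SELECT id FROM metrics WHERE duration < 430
[1, 2, 7]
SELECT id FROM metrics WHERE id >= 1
[1, 2, 3, 4, 5, 6, 7]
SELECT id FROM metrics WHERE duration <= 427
[1, 7]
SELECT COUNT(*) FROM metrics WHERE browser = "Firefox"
2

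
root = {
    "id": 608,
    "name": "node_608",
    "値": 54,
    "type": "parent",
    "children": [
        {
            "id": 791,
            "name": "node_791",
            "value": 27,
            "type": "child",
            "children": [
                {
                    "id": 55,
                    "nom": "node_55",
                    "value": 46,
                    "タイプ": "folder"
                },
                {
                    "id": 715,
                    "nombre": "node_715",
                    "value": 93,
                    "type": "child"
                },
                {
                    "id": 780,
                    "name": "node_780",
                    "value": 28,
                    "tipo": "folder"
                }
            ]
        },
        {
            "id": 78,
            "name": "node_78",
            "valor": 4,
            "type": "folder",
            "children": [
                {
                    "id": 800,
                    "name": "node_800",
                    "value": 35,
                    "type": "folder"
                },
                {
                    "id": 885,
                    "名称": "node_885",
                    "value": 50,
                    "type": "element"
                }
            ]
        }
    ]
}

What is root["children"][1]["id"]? 78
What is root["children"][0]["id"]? 791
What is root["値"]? 54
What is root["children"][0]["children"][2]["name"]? "node_780"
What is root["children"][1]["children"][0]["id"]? 800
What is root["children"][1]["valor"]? 4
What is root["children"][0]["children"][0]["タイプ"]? "folder"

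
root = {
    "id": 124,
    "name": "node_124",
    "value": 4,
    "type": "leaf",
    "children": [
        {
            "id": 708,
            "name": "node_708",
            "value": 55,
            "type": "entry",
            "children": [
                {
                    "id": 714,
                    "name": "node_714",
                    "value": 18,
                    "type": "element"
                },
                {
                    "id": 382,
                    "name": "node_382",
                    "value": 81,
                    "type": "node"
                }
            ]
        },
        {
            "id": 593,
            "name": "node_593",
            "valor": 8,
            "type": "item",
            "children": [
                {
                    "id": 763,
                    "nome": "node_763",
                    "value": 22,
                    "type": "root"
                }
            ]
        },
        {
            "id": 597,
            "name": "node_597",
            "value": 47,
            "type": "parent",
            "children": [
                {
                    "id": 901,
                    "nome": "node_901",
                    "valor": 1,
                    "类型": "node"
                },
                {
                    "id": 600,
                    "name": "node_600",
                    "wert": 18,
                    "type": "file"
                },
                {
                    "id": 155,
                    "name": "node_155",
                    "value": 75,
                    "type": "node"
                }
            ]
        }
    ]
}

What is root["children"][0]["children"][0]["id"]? 714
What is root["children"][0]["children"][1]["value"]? 81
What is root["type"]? "leaf"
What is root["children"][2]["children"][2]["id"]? 155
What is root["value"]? 4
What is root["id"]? 124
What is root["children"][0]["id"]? 708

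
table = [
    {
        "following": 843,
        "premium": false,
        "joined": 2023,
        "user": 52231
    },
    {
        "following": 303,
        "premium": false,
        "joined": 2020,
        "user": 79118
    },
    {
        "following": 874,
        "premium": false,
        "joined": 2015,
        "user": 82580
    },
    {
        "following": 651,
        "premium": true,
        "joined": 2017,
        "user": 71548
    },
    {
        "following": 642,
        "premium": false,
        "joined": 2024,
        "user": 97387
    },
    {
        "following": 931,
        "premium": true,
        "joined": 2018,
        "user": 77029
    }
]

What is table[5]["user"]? 77029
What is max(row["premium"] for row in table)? True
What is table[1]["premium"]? False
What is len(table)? 6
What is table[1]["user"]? 79118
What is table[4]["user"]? 97387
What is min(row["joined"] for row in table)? 2015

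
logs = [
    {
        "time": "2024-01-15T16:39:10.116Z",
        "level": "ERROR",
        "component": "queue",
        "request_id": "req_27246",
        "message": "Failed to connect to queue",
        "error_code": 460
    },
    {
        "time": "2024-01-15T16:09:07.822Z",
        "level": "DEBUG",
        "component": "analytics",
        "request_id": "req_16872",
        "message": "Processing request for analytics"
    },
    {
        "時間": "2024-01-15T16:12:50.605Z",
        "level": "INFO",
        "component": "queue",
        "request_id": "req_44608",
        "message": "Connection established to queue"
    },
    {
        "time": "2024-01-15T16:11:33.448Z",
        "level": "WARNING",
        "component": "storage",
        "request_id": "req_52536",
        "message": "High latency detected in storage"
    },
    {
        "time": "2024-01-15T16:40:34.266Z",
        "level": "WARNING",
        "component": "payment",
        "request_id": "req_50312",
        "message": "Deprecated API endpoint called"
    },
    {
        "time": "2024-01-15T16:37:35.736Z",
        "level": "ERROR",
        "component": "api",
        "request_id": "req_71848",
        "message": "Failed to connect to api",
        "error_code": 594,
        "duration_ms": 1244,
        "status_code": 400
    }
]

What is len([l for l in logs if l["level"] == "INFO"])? 1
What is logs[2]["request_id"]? "req_44608"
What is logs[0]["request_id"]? "req_27246"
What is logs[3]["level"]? "WARNING"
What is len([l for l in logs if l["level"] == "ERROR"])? 2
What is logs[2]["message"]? "Connection established to queue"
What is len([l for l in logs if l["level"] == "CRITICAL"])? 0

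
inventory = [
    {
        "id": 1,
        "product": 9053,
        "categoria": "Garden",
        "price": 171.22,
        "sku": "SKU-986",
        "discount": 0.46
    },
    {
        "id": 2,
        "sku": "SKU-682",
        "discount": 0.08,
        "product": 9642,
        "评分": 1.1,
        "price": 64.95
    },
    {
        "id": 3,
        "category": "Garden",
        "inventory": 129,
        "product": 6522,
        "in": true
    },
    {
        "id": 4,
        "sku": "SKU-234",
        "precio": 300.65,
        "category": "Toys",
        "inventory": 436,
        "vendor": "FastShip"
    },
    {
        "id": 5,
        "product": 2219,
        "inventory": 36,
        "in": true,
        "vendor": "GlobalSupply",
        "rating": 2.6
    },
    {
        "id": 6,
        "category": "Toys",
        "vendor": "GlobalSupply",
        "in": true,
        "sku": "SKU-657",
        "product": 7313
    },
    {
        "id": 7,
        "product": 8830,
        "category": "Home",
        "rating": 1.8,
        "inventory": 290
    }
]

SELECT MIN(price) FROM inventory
64.95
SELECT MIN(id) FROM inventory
1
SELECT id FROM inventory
[1, 2, 3, 4, 5, 6, 7]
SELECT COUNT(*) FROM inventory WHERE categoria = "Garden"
1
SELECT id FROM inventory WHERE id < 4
[1, 2, 3]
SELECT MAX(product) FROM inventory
9642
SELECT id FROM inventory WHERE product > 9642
[]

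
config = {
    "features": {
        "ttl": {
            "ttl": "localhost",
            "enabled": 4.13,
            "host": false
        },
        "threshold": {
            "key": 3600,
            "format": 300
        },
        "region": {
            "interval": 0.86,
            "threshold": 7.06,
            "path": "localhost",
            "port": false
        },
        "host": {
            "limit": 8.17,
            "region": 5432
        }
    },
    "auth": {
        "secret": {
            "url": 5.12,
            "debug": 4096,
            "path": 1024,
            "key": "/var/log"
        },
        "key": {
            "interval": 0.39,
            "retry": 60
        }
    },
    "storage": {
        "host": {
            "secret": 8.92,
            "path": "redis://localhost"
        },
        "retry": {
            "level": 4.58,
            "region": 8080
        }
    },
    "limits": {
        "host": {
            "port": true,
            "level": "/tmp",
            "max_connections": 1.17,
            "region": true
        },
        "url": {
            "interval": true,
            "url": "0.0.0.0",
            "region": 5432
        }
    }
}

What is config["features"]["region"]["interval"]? 0.86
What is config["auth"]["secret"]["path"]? 1024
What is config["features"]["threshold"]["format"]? 300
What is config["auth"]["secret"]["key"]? "/var/log"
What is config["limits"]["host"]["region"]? True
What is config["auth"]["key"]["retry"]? 60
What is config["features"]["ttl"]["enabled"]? 4.13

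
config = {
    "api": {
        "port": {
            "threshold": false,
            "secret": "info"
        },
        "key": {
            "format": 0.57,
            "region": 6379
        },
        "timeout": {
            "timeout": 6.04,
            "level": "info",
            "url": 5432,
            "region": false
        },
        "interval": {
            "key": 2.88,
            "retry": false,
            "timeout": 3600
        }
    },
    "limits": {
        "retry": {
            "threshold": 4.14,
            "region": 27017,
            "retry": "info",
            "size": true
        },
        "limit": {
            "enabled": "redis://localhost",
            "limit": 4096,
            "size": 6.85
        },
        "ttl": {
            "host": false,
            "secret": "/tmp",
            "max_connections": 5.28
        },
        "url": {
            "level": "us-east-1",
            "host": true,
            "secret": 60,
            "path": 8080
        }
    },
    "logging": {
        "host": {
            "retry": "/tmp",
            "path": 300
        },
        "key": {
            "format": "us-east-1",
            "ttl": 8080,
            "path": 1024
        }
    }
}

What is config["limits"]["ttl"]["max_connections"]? 5.28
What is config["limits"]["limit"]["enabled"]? "redis://localhost"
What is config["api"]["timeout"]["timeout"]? 6.04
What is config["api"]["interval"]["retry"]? False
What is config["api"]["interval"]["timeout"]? 3600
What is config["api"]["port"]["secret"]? "info"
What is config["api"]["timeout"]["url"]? 5432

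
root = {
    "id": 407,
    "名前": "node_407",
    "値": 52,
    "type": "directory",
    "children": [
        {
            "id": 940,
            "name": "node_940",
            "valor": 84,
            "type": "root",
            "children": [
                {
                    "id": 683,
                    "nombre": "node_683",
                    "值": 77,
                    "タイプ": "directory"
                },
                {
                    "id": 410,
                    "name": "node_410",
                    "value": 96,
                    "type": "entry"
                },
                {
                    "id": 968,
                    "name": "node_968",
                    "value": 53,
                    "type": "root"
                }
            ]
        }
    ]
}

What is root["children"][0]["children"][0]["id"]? 683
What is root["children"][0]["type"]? "root"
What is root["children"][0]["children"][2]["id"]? 968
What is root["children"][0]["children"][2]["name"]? "node_968"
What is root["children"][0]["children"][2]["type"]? "root"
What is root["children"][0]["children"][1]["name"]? "node_410"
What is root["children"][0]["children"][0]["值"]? 77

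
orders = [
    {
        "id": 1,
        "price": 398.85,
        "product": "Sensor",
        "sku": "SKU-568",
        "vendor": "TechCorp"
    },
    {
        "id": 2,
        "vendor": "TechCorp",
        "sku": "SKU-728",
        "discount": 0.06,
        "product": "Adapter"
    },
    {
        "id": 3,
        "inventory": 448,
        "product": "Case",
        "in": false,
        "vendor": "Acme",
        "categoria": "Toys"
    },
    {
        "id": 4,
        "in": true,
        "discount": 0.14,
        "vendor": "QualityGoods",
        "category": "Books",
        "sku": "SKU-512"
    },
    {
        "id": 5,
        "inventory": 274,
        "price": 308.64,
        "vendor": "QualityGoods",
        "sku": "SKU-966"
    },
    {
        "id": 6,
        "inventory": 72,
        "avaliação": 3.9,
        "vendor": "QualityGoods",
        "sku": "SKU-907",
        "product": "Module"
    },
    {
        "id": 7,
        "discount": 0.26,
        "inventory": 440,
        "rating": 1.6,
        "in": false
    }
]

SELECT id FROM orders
[1, 2, 3, 4, 5, 6, 7]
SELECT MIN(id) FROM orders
1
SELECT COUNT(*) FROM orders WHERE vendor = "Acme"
1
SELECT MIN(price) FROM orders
308.64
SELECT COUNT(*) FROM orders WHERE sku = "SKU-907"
1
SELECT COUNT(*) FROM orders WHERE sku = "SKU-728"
1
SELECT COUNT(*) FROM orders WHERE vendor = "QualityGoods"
3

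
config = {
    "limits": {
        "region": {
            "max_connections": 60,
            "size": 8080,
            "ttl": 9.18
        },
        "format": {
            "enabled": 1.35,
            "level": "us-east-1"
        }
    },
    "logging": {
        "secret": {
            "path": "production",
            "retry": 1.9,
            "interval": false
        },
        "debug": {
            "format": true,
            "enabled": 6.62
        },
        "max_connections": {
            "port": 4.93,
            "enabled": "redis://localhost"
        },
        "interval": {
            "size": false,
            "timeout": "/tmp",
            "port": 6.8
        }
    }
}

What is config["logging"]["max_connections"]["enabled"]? "redis://localhost"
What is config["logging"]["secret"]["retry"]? 1.9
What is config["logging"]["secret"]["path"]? "production"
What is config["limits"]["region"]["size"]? 8080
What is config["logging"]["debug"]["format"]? True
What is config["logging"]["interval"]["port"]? 6.8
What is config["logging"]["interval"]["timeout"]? "/tmp"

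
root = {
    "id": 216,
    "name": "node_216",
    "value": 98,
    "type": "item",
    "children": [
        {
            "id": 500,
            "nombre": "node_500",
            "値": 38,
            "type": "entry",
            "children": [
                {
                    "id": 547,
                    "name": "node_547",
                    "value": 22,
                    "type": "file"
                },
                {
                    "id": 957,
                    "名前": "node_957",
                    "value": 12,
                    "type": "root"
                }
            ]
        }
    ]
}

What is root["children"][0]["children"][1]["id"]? 957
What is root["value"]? 98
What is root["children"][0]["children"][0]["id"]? 547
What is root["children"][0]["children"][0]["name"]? "node_547"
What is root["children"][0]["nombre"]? "node_500"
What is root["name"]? "node_216"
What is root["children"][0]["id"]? 500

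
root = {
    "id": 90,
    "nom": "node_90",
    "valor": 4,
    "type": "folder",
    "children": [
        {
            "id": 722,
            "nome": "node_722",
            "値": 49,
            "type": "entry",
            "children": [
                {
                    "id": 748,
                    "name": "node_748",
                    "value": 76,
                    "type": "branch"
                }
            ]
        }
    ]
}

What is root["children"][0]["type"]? "entry"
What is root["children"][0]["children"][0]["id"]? 748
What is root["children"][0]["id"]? 722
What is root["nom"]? "node_90"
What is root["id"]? 90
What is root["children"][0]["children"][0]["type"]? "branch"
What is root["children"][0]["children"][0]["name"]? "node_748"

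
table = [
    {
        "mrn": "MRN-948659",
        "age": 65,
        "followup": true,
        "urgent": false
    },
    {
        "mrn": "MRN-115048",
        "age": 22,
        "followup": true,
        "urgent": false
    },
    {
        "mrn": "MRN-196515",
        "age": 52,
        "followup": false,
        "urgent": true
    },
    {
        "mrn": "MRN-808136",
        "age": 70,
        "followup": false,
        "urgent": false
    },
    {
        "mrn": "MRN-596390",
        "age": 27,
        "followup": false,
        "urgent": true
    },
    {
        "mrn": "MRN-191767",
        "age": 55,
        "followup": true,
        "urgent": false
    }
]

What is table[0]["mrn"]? "MRN-948659"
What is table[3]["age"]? 70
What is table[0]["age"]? 65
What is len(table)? 6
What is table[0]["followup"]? True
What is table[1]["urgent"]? False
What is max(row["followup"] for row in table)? True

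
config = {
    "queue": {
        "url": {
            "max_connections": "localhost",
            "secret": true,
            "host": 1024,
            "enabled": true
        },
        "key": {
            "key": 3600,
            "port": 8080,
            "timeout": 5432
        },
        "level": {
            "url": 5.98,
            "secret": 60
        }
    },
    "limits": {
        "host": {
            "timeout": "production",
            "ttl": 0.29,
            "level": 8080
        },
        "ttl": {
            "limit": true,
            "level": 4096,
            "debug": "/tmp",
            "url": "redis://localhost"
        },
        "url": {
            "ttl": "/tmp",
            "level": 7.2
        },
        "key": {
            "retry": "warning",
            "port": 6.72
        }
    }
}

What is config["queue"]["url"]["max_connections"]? "localhost"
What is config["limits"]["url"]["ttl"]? "/tmp"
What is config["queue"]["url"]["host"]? 1024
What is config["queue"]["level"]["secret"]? 60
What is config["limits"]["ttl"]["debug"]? "/tmp"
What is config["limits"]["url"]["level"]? 7.2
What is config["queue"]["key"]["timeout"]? 5432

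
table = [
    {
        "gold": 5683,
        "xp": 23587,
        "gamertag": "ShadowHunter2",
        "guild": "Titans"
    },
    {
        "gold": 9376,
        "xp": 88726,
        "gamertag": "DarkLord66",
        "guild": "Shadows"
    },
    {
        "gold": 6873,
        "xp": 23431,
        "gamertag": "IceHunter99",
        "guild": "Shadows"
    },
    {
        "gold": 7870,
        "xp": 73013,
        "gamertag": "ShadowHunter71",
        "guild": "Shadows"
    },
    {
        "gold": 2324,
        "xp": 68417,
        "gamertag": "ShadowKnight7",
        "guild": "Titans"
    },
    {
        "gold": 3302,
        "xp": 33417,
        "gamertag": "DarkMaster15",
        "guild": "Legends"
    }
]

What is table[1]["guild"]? "Shadows"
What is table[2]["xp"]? 23431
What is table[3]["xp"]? 73013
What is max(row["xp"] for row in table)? 88726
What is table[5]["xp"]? 33417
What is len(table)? 6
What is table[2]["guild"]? "Shadows"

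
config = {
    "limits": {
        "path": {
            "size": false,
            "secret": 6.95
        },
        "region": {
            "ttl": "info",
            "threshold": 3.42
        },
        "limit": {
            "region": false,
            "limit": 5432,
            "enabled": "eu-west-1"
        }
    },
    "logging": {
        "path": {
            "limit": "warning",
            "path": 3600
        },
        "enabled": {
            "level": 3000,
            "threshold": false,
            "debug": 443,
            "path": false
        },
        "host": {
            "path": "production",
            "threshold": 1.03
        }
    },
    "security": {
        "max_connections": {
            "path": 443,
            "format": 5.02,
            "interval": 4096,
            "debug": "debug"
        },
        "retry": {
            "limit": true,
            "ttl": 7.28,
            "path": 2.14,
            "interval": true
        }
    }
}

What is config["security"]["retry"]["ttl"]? 7.28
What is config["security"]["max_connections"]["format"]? 5.02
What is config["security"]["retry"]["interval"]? True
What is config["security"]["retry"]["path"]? 2.14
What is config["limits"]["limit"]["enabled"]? "eu-west-1"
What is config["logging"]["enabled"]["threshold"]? False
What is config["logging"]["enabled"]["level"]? 3000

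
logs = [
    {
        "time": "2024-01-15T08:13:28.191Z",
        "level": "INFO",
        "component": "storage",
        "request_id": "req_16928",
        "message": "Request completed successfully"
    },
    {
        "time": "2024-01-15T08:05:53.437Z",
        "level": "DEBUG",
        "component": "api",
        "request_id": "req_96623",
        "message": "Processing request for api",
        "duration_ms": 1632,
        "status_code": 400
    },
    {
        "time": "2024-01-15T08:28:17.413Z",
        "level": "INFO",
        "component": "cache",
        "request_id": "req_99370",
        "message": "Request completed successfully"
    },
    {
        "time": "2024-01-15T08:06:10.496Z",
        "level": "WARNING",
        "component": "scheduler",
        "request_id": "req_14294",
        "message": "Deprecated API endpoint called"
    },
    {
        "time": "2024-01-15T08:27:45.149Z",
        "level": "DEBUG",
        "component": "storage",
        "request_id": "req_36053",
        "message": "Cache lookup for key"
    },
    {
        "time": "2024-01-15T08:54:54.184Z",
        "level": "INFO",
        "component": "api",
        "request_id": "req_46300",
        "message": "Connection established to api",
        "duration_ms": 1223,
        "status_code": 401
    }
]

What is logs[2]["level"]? "INFO"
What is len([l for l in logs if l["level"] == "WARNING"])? 1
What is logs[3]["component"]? "scheduler"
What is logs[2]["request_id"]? "req_99370"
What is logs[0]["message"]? "Request completed successfully"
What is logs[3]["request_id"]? "req_14294"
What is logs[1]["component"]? "api"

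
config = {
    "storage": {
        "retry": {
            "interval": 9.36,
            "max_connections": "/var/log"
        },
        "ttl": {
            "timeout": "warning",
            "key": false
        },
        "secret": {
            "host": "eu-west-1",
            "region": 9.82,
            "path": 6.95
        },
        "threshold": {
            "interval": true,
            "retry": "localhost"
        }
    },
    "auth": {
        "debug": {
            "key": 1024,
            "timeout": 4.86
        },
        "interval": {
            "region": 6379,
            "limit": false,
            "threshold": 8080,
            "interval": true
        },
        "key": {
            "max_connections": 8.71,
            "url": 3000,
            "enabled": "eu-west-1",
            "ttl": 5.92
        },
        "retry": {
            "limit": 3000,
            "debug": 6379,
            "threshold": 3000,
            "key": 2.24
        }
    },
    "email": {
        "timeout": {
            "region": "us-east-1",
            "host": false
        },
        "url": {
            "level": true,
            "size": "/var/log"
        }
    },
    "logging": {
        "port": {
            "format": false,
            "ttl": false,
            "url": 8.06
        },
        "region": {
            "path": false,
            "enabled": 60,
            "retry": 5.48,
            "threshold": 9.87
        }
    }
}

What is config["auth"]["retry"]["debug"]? 6379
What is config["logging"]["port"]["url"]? 8.06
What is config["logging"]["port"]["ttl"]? False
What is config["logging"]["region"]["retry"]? 5.48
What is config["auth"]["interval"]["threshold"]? 8080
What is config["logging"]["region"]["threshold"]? 9.87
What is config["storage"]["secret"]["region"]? 9.82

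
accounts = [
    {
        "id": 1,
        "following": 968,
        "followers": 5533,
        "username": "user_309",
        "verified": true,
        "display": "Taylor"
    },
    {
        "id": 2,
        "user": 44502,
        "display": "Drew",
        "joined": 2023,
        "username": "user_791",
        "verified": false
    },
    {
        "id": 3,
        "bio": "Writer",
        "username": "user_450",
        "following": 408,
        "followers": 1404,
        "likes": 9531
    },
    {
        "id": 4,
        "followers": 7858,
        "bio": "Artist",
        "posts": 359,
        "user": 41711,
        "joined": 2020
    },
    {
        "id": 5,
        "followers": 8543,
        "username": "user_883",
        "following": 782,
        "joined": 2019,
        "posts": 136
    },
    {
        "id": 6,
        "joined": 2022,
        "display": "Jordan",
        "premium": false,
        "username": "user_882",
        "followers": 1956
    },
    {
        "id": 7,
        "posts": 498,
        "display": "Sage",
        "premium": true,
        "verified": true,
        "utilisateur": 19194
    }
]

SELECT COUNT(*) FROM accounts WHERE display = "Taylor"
1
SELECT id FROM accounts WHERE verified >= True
[1, 7]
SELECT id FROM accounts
[1, 2, 3, 4, 5, 6, 7]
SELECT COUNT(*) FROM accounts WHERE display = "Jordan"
1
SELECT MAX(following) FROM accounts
968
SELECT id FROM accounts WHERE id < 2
[1]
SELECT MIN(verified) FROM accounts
False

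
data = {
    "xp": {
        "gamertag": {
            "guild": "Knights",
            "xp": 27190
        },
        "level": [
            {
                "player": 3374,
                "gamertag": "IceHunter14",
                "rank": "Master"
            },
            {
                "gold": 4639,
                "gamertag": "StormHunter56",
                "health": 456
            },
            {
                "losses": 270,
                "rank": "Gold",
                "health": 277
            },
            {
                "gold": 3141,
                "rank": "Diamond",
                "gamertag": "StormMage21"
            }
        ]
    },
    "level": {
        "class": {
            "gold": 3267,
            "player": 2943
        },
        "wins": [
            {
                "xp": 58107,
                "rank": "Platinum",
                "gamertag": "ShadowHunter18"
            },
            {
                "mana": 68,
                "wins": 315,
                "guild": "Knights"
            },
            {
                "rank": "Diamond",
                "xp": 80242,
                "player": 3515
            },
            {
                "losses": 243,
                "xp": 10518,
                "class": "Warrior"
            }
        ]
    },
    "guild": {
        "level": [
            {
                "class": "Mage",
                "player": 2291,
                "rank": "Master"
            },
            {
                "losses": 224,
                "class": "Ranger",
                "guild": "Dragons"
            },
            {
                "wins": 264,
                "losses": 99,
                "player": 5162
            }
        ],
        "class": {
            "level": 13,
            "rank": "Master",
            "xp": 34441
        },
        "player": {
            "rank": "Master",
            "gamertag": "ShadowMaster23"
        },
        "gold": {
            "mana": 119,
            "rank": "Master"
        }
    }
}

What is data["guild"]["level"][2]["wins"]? 264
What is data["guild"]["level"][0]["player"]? 2291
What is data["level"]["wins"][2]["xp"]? 80242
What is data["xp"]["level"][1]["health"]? 456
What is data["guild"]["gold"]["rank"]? "Master"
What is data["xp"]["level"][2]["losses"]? 270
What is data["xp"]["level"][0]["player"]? 3374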